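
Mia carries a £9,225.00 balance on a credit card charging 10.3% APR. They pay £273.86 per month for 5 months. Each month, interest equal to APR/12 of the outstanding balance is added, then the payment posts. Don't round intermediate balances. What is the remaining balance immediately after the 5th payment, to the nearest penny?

£8,234.75

Monthly rate r = 10.3%/12 = 0.858333% = 0.00858333.
Each month: B ← B·(1+r) − £273.86.
Month 1: interest £79.18; balance after payment £9,030.32.
Month 2: interest £77.51; balance after payment £8,833.97.
Month 3: interest £75.82; balance after payment £8,635.94.
Month 4: interest £74.13; balance after payment £8,436.20.
Month 5: interest £72.41; balance after payment £8,234.75.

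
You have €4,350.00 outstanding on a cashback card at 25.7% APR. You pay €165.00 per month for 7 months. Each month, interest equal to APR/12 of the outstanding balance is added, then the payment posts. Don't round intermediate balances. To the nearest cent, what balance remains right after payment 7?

€3,813.65

Monthly rate r = 25.7%/12 = 2.14167% = 0.0214167.
Each month: B ← B·(1+r) − €165.00.
Month 1: interest €93.16; balance after payment €4,278.16.
Month 2: interest €91.62; balance after payment €4,204.79.
Month 3: interest €90.05; balance after payment €4,129.84.
Month 4: interest €88.45; balance after payment €4,053.29.
Month 5: interest €86.81; balance after payment €3,975.09.
Month 6: interest €85.13; balance after payment €3,895.23.
Month 7: interest €83.42; balance after payment €3,813.65.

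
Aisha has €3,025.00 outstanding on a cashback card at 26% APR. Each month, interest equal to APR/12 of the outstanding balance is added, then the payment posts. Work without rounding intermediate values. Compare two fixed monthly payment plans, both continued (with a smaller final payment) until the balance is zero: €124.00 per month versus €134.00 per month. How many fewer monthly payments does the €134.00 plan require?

Monthly rate r = 26%/12 = 2.16667% = 0.0216667.
At €124.00/mo: n = ⌈−ln(1 − rB₀/P)/ln(1+r)⌉ = 36 payments (last €10.12); total interest = total paid − €3,025.00 = €1,325.12.
At €134.00/mo: 32 payments (last €44.83); total interest €1,173.83.
Payments saved = 36 − 32 = 4.

4 fewer payments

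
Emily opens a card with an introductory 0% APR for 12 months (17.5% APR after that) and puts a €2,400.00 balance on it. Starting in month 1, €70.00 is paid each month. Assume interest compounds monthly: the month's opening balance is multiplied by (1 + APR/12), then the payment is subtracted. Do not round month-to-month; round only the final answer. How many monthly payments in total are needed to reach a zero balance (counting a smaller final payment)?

40 payments

Promo months 1–12 at r₀ = 0%/12 = 0; months 13+ at r₁ = 17.5%/12 = 0.0145833.
After month 12 (no interest yet): B = €2,400.00 − 12·€70.00 = €1,560.00.
Then at r₁ with €70.00/mo: n₂ = −ln(1 − r₁·B/P)/ln(1+r₁) ≈ 27.15 → 28 more payments.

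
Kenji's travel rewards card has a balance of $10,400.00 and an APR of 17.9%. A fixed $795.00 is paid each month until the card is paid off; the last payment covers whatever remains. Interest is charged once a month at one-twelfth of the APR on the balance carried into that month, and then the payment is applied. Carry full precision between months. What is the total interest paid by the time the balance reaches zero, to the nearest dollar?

$1,257

Monthly rate r = 17.9%/12 = 1.49167% = 0.0149167.
Payoff takes n = ⌈−ln(1 − rB₀/P)/ln(1+r)⌉ = ⌈14.661⌉ = 15 payments; the last is $527.03.
Total paid = 14·$795.00 + $527.03 = $11,657.03.
Total interest = total paid − principal = $11,657.03 − $10,400.00 = $1,257.03.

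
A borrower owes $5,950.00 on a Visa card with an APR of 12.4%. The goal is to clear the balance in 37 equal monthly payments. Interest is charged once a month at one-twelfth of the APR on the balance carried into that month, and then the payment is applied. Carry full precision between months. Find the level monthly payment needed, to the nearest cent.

Monthly rate r = 12.4%/12 = 1.03333% = 0.0103333.
Level-payment amortization: P = B₀·r / (1 − (1+r)^(−n)) = 5950.00·0.0103333 / (1 − 1.01033^(−37)).
Denominator 1 − (1+r)^(−37) = 0.316392563.
P = 61.4833 / 0.316392563 ≈ 194.33.

$194.33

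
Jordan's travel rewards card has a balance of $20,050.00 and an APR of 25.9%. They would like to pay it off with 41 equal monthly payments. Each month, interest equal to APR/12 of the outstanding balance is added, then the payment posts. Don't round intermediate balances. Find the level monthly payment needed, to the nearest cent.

$741.83

Monthly rate r = 25.9%/12 = 2.15833% = 0.0215833.
Level-payment amortization: P = B₀·r / (1 − (1+r)^(−n)) = 20050.00·0.0215833 / (1 − 1.02158^(−41)).
Denominator 1 − (1+r)^(−41) = 0.583347261.
P = 432.746 / 0.583347261 ≈ 741.83.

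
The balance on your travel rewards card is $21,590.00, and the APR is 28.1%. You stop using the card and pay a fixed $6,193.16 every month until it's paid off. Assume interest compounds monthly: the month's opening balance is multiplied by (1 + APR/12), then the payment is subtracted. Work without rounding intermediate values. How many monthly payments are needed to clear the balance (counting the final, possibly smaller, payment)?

Monthly rate r = 28.1%/12 = 2.34167% = 0.0234167.
Recurrence: B ← B·(1+r) − $6,193.16.
Month 1: interest $505.57; balance after payment $15,902.41.
Month 2: interest $372.38; balance after payment $10,081.63.
Month 3: interest $236.08; balance after payment $4,124.55.
Month 4: interest $96.58; balance after payment $0.00.

4 months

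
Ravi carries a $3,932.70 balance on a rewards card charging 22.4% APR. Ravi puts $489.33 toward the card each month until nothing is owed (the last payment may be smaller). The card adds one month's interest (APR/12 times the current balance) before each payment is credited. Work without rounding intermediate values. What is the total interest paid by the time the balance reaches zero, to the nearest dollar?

Monthly rate r = 22.4%/12 = 1.86667% = 0.0186667.
Payoff takes n = ⌈−ln(1 − rB₀/P)/ln(1+r)⌉ = ⌈8.789⌉ = 9 payments; the last is $386.73.
Total paid = 8·$489.33 + $386.73 = $4,301.37.
Total interest = total paid − principal = $4,301.37 − $3,932.70 = $368.67.

$369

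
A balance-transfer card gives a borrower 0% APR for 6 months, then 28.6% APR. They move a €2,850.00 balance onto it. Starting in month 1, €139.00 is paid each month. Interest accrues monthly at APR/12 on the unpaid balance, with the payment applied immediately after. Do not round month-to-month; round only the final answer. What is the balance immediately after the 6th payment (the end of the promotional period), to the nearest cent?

Promo months 1–6 at r₀ = 0%/12 = 0; months 7+ at r₁ = 28.6%/12 = 0.0238333.
After month 6 (no interest yet): B = €2,850.00 − 6·€139.00 = €2,016.00.

€2,016.00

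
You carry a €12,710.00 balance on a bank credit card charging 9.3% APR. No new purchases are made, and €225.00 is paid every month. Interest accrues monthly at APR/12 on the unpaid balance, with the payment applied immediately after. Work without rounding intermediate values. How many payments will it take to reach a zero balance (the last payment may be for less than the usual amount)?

Monthly rate r = 9.3%/12 = 0.775% = 0.00775.
Recurrence: B ← B·(1+r) − €225.00.
Month 1: interest €98.50; balance after payment €12,583.50.
Month 2: interest €97.52; balance after payment €12,456.02.
Closed form: n = −ln(1 − rB₀/P)/ln(1+r) = −ln(0.56221)/ln(1.00775) ≈ 74.594, so the balance reaches zero during payment 75.

75 payments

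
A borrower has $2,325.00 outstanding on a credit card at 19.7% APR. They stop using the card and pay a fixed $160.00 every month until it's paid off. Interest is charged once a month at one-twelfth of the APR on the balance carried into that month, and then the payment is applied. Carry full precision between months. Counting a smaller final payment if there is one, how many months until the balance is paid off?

17 payments

Monthly rate r = 19.7%/12 = 1.64167% = 0.0164167.
Recurrence: B ← B·(1+r) − $160.00.
Month 1: interest $38.17; balance after payment $2,203.17.
Month 2: interest $36.17; balance after payment $2,079.34.
Closed form: n = −ln(1 − rB₀/P)/ln(1+r) = −ln(0.76145)/ln(1.01642) ≈ 16.737, so the balance reaches zero during payment 17.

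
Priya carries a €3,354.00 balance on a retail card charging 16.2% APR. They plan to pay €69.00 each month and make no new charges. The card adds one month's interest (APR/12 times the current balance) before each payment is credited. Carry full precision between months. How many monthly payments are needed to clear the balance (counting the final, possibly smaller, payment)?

80 payments

Monthly rate r = 16.2%/12 = 1.35% = 0.0135.
Recurrence: B ← B·(1+r) − €69.00.
Month 1: interest €45.28; balance after payment €3,330.28.
Month 2: interest €44.96; balance after payment €3,306.24.
Closed form: n = −ln(1 − rB₀/P)/ln(1+r) = −ln(0.34378)/ln(1.0135) ≈ 79.625, so the balance reaches zero during payment 80.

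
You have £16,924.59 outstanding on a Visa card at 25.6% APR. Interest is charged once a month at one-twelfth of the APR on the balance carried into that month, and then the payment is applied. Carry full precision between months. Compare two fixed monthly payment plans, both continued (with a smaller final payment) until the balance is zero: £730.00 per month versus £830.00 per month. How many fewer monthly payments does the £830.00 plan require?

Monthly rate r = 25.6%/12 = 2.13333% = 0.0213333.
At £730.00/mo: n = ⌈−ln(1 − rB₀/P)/ln(1+r)⌉ = 33 payments (last £240.94); total interest = total paid − £16,924.59 = £6,676.35.
At £830.00/mo: 28 payments (last £39.89); total interest £5,525.30.
Payments saved = 33 − 28 = 5.

5 fewer payments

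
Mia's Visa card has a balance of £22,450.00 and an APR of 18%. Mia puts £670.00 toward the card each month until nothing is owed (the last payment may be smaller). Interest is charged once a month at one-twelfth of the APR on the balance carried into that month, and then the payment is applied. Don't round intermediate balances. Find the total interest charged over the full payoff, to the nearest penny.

Monthly rate r = 18%/12 = 1.5% = 0.015.
Payoff takes n = ⌈−ln(1 − rB₀/P)/ln(1+r)⌉ = ⌈46.907⌉ = 47 payments; the last is £608.32.
Total paid = 46·£670.00 + £608.32 = £31,428.32.
Total interest = total paid − principal = £31,428.32 − £22,450.00 = £8,978.32.

£8,978.32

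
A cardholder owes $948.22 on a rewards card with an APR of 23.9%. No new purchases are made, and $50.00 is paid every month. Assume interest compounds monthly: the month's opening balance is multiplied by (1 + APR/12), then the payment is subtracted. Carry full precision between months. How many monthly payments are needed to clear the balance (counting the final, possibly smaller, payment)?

Monthly rate r = 23.9%/12 = 1.99167% = 0.0199167.
Recurrence: B ← B·(1+r) − $50.00.
Month 1: interest $18.89; balance after payment $917.11.
Month 2: interest $18.27; balance after payment $885.37.
Closed form: n = −ln(1 − rB₀/P)/ln(1+r) = −ln(0.62229)/ln(1.01992) ≈ 24.053, so the balance reaches zero during payment 25.

25 months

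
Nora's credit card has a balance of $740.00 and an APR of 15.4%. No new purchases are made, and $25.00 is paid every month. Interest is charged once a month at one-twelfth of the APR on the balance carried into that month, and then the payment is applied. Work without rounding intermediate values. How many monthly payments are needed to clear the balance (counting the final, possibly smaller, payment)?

Monthly rate r = 15.4%/12 = 1.28333% = 0.0128333.
Recurrence: B ← B·(1+r) − $25.00.
Month 1: interest $9.50; balance after payment $724.50.
Month 2: interest $9.30; balance after payment $708.79.
Closed form: n = −ln(1 − rB₀/P)/ln(1+r) = −ln(0.62013)/ln(1.01283) ≈ 37.471, so the balance reaches zero during payment 38.

38 payments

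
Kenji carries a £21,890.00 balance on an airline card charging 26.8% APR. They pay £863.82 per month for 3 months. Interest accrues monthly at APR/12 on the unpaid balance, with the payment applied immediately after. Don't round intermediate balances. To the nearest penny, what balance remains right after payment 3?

£20,739.86

Monthly rate r = 26.8%/12 = 2.23333% = 0.0223333.
Each month: B ← B·(1+r) − £863.82.
Month 1: interest £488.88; balance after payment £21,515.06.
Month 2: interest £480.50; balance after payment £21,131.74.
Month 3: interest £471.94; balance after payment £20,739.86.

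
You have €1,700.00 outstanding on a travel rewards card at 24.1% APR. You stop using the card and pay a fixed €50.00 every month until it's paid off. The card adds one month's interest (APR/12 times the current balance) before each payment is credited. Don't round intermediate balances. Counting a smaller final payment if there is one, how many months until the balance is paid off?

Monthly rate r = 24.1%/12 = 2.00833% = 0.0200833.
Recurrence: B ← B·(1+r) − €50.00.
Month 1: interest €34.14; balance after payment €1,684.14.
Month 2: interest €33.82; balance after payment €1,667.96.
Closed form: n = −ln(1 − rB₀/P)/ln(1+r) = −ln(0.31717)/ln(1.02008) ≈ 57.750, so the balance reaches zero during payment 58.

58 months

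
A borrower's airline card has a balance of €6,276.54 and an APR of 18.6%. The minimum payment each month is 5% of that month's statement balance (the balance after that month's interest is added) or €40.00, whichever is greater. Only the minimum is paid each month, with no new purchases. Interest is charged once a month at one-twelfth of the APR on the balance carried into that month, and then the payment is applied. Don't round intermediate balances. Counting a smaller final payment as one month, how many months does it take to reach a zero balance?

Monthly rate r = 18.6%/12 = 1.55% = 0.0155.
While 5% of the post-interest balance exceeds €40.00, each month B ← (B·(1+r))·(1 − 0.05), i.e. B shrinks by the factor (1+r)·0.95 = 0.96473.
This holds for months 1–58. Entering month 59 the balance is €781.85; 5% of the post-interest balance is now below €40.00, so the flat €40.00 minimum applies from here.
From month 59 a fixed €40.00 at rate r clears €781.85 in 24 more payments. Total: 58 + 24 = 82 months.

82 months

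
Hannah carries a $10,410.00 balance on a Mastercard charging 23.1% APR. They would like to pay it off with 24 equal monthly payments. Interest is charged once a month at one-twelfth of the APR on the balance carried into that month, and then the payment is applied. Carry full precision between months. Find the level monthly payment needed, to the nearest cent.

$545.72

Monthly rate r = 23.1%/12 = 1.925% = 0.01925.
Level-payment amortization: P = B₀·r / (1 − (1+r)^(−n)) = 10410.00·0.01925 / (1 − 1.01925^(−24)).
Denominator 1 − (1+r)^(−24) = 0.367205469.
P = 200.392 / 0.367205469 ≈ 545.72.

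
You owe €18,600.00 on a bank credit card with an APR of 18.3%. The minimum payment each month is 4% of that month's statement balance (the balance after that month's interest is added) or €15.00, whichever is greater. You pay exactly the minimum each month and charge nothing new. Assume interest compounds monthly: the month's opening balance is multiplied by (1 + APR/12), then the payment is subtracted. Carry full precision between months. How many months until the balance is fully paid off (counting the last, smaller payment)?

Monthly rate r = 18.3%/12 = 1.525% = 0.01525.
While 4% of the post-interest balance exceeds €15.00, each month B ← (B·(1+r))·(1 − 0.04), i.e. B shrinks by the factor (1+r)·0.96 = 0.97464.
This holds for months 1–153. Entering month 154 the balance is €365.33; 4% of the post-interest balance is now below €15.00, so the flat €15.00 minimum applies from here.
From month 154 a fixed €15.00 at rate r clears €365.33 in 31 more payments. Total: 153 + 31 = 184 months.

184 months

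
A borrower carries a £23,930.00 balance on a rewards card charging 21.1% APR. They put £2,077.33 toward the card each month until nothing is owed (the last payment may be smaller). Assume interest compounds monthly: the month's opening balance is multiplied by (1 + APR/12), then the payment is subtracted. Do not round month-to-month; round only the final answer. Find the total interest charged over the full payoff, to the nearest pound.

£3,045

Monthly rate r = 21.1%/12 = 1.75833% = 0.0175833.
Payoff takes n = ⌈−ln(1 − rB₀/P)/ln(1+r)⌉ = ⌈12.985⌉ = 13 payments; the last is £2,046.94.
Total paid = 12·£2,077.33 + £2,046.94 = £26,974.90.
Total interest = total paid − principal = £26,974.90 − £23,930.00 = £3,044.90.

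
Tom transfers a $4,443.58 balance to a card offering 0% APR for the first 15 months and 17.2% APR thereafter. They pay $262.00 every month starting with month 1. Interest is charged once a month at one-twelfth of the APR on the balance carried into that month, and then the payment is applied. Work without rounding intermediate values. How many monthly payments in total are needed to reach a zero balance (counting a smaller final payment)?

18 payments

Promo months 1–15 at r₀ = 0%/12 = 0; months 16+ at r₁ = 17.2%/12 = 0.0143333.
After month 15 (no interest yet): B = $4,443.58 − 15·$262.00 = $513.58.
Then at r₁ with $262.00/mo: n₂ = −ln(1 − r₁·B/P)/ln(1+r₁) ≈ 2.00 → 3 more payments.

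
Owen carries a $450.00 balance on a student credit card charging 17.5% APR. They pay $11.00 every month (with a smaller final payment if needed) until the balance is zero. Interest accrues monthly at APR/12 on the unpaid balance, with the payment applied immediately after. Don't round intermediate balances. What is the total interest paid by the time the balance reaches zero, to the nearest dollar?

Monthly rate r = 17.5%/12 = 1.45833% = 0.0145833.
Payoff takes n = ⌈−ln(1 − rB₀/P)/ln(1+r)⌉ = ⌈62.702⌉ = 63 payments; the last is $7.74.
Total paid = 62·$11.00 + $7.74 = $689.74.
Total interest = total paid − principal = $689.74 − $450.00 = $239.74.

$240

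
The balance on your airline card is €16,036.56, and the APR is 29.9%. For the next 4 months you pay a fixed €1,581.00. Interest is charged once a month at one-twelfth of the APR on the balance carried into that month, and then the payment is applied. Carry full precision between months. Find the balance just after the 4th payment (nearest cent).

Monthly rate r = 29.9%/12 = 2.49167% = 0.0249167.
Each month: B ← B·(1+r) − €1,581.00.
Month 1: interest €399.58; balance after payment €14,855.14.
Month 2: interest €370.14; balance after payment €13,644.28.
Month 3: interest €339.97; balance after payment €12,403.25.
Month 4: interest €309.05; balance after payment €11,131.30.

€11,131.30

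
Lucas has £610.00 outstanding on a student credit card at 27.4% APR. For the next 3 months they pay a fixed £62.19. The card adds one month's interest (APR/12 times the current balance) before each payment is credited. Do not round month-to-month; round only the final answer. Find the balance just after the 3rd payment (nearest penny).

£461.88

Monthly rate r = 27.4%/12 = 2.28333% = 0.0228333.
Each month: B ← B·(1+r) − £62.19.
Month 1: interest £13.93; balance after payment £561.74.
Month 2: interest £12.83; balance after payment £512.37.
Month 3: interest £11.70; balance after payment £461.88.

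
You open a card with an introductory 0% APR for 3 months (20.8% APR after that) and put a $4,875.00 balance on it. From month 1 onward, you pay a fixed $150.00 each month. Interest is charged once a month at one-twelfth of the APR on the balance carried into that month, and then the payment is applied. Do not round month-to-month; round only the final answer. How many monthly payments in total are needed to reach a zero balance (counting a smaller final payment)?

Promo months 1–3 at r₀ = 0%/12 = 0; months 4+ at r₁ = 20.8%/12 = 0.0173333.
After month 3 (no interest yet): B = $4,875.00 − 3·$150.00 = $4,425.00.
Then at r₁ with $150.00/mo: n₂ = −ln(1 − r₁·B/P)/ln(1+r₁) ≈ 41.67 → 42 more payments.

45 months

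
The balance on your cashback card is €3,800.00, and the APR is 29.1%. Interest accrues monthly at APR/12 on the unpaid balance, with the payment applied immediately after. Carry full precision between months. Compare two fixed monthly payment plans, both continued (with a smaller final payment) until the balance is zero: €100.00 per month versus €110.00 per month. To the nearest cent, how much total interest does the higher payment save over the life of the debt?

€2,271.85

Monthly rate r = 29.1%/12 = 2.425% = 0.02425.
At €100.00/mo: n = ⌈−ln(1 − rB₀/P)/ln(1+r)⌉ = 107 payments (last €20.35); total interest = total paid − €3,800.00 = €6,820.35.
At €110.00/mo: 76 payments (last €98.50); total interest €4,548.50.
Interest saved = €6,820.35 − €4,548.50 = €2,271.85.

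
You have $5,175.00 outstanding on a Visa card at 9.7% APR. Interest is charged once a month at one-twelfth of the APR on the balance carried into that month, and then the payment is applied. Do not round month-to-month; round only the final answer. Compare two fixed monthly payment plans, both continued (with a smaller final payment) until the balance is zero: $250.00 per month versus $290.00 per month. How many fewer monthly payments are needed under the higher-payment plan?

Monthly rate r = 9.7%/12 = 0.808333% = 0.00808333.
At $250.00/mo: n = ⌈−ln(1 − rB₀/P)/ln(1+r)⌉ = 23 payments (last $186.30); total interest = total paid − $5,175.00 = $511.30.
At $290.00/mo: 20 payments (last $101.34); total interest $436.34.
Payments saved = 23 − 20 = 3.

3 fewer payments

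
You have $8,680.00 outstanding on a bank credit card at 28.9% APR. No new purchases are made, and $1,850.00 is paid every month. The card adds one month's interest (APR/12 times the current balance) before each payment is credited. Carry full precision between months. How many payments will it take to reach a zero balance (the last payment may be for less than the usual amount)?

Monthly rate r = 28.9%/12 = 2.40833% = 0.0240833.
Recurrence: B ← B·(1+r) − $1,850.00.
Month 1: interest $209.04; balance after payment $7,039.04.
Month 2: interest $169.52; balance after payment $5,358.57.
Month 3: interest $129.05; balance after payment $3,637.62.
Month 4: interest $87.61; balance after payment $1,875.23.
Month 5: interest $45.16; balance after payment $70.39.
Month 6: interest $1.70; balance after payment $0.00.

6 months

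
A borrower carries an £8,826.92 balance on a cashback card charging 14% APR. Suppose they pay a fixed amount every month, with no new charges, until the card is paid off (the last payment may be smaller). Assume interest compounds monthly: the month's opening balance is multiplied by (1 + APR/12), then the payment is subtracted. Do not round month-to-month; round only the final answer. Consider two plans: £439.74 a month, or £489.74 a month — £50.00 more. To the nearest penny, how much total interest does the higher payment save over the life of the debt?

£147.25

Monthly rate r = 14%/12 = 1.16667% = 0.0116667.
At £439.74/mo: n = ⌈−ln(1 − rB₀/P)/ln(1+r)⌉ = 24 payments (last £1.34); total interest = total paid − £8,826.92 = £1,288.44.
At £489.74/mo: 21 payments (last £173.31); total interest £1,141.19.
Interest saved = £1,288.44 − £1,141.19 = £147.25.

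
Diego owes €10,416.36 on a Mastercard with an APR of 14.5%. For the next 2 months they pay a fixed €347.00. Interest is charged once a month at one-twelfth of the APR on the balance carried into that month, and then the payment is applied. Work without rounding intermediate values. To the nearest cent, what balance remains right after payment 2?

€9,971.42

Monthly rate r = 14.5%/12 = 1.20833% = 0.0120833.
Each month: B ← B·(1+r) − €347.00.
Month 1: interest €125.86; balance after payment €10,195.22.
Month 2: interest €123.19; balance after payment €9,971.42.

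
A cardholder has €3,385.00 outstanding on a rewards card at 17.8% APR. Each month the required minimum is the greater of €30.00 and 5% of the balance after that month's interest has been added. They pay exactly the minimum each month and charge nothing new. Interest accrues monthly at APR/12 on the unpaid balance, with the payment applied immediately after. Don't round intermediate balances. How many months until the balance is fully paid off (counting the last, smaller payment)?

72 months

Monthly rate r = 17.8%/12 = 1.48333% = 0.0148333.
While 5% of the post-interest balance exceeds €30.00, each month B ← (B·(1+r))·(1 − 0.05), i.e. B shrinks by the factor (1+r)·0.95 = 0.96409.
This holds for months 1–48. Entering month 49 the balance is €585.11; 5% of the post-interest balance is now below €30.00, so the flat €30.00 minimum applies from here.
From month 49 a fixed €30.00 at rate r clears €585.11 in 24 more payments. Total: 48 + 24 = 72 months.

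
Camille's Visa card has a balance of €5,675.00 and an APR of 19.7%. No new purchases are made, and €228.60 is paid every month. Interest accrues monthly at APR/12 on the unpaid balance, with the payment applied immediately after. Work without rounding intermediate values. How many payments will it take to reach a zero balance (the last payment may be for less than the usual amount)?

33 payments

Monthly rate r = 19.7%/12 = 1.64167% = 0.0164167.
Recurrence: B ← B·(1+r) − €228.60.
Month 1: interest €93.16; balance after payment €5,539.56.
Month 2: interest €90.94; balance after payment €5,401.91.
Closed form: n = −ln(1 − rB₀/P)/ln(1+r) = −ln(0.59246)/ln(1.01642) ≈ 32.148, so the balance reaches zero during payment 33.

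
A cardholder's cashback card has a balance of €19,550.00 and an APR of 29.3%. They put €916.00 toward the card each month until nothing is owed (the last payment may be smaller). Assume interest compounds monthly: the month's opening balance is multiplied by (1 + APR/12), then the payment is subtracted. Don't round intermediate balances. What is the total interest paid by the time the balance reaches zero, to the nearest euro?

Monthly rate r = 29.3%/12 = 2.44167% = 0.0244167.
Payoff takes n = ⌈−ln(1 − rB₀/P)/ln(1+r)⌉ = ⌈30.523⌉ = 31 payments; the last is €481.38.
Total paid = 30·€916.00 + €481.38 = €27,961.38.
Total interest = total paid − principal = €27,961.38 − €19,550.00 = €8,411.38.

€8,411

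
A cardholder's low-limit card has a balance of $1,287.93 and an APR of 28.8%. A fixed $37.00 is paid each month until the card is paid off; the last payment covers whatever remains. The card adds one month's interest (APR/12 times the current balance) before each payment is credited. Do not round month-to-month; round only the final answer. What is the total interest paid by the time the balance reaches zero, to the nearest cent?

Monthly rate r = 28.8%/12 = 2.4% = 0.024.
Payoff takes n = ⌈−ln(1 − rB₀/P)/ln(1+r)⌉ = ⌈76.079⌉ = 77 payments; the last is $2.94.
Total paid = 76·$37.00 + $2.94 = $2,814.94.
Total interest = total paid − principal = $2,814.94 − $1,287.93 = $1,527.01.

$1,527.01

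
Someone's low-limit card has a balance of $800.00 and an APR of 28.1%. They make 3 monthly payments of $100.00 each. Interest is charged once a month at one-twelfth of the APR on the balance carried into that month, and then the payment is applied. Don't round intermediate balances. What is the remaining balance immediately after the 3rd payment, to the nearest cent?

Monthly rate r = 28.1%/12 = 2.34167% = 0.0234167.
Each month: B ← B·(1+r) − $100.00.
Month 1: interest $18.73; balance after payment $718.73.
Month 2: interest $16.83; balance after payment $635.56.
Month 3: interest $14.88; balance after payment $550.45.

$550.45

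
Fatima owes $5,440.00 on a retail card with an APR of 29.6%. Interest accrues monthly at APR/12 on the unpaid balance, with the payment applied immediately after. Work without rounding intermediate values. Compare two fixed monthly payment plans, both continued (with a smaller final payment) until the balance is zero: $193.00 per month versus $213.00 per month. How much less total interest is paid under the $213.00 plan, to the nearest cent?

$721.44

Monthly rate r = 29.6%/12 = 2.46667% = 0.0246667.
At $193.00/mo: n = ⌈−ln(1 − rB₀/P)/ln(1+r)⌉ = 49 payments (last $148.44); total interest = total paid − $5,440.00 = $3,972.44.
At $213.00/mo: 41 payments (last $171.00); total interest $3,251.00.
Interest saved = $3,972.44 − $3,251.00 = $721.44.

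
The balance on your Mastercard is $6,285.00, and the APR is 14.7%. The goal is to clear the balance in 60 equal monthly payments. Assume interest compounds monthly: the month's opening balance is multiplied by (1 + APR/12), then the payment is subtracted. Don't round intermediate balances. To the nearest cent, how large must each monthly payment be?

Monthly rate r = 14.7%/12 = 1.225% = 0.01225.
Level-payment amortization: P = B₀·r / (1 − (1+r)^(−n)) = 6285.00·0.01225 / (1 − 1.01225^(−60)).
Denominator 1 − (1+r)^(−60) = 0.518348548.
P = 76.9912 / 0.518348548 ≈ 148.53.

$148.53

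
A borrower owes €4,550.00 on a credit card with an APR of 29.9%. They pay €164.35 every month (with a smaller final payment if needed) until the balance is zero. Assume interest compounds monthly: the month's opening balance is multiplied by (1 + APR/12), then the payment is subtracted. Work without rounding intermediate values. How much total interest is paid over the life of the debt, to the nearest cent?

Monthly rate r = 29.9%/12 = 2.49167% = 0.0249167.
Payoff takes n = ⌈−ln(1 − rB₀/P)/ln(1+r)⌉ = ⌈47.563⌉ = 48 payments; the last is €92.98.
Total paid = 47·€164.35 + €92.98 = €7,817.43.
Total interest = total paid − principal = €7,817.43 − €4,550.00 = €3,267.43.

€3,267.43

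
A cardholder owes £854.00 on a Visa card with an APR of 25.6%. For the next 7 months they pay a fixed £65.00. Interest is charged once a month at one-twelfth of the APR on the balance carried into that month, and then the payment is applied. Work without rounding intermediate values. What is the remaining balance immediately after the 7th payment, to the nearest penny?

Monthly rate r = 25.6%/12 = 2.13333% = 0.0213333.
Each month: B ← B·(1+r) − £65.00.
Month 1: interest £18.22; balance after payment £807.22.
Month 2: interest £17.22; balance after payment £759.44.
Month 3: interest £16.20; balance after payment £710.64.
Month 4: interest £15.16; balance after payment £660.80.
Month 5: interest £14.10; balance after payment £609.90.
Month 6: interest £13.01; balance after payment £557.91.
Month 7: interest £11.90; balance after payment £504.81.

£504.81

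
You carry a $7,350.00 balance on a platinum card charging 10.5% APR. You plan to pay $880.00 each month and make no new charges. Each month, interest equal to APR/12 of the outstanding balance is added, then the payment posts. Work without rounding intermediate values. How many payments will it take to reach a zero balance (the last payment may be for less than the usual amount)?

9 months

Monthly rate r = 10.5%/12 = 0.875% = 0.00875.
Recurrence: B ← B·(1+r) − $880.00.
Month 1: interest $64.31; balance after payment $6,534.31.
Month 2: interest $57.18; balance after payment $5,711.49.
Closed form: n = −ln(1 − rB₀/P)/ln(1+r) = −ln(0.92692)/ln(1.00875) ≈ 8.711, so the balance reaches zero during payment 9.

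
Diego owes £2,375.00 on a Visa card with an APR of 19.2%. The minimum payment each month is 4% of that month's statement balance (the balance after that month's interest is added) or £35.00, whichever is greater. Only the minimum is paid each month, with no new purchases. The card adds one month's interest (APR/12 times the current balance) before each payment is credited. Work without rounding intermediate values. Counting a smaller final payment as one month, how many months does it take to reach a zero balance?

73 months

Monthly rate r = 19.2%/12 = 1.6% = 0.016.
While 4% of the post-interest balance exceeds £35.00, each month B ← (B·(1+r))·(1 − 0.04), i.e. B shrinks by the factor (1+r)·0.96 = 0.97536.
This holds for months 1–41. Entering month 42 the balance is £853.94; 4% of the post-interest balance is now below £35.00, so the flat £35.00 minimum applies from here.
From month 42 a fixed £35.00 at rate r clears £853.94 in 32 more payments. Total: 41 + 32 = 73 months.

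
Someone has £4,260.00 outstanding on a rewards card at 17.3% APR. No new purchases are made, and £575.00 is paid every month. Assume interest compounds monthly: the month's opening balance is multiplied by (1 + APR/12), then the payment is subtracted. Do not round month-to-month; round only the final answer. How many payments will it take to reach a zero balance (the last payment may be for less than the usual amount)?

8 payments

Monthly rate r = 17.3%/12 = 1.44167% = 0.0144167.
Recurrence: B ← B·(1+r) − £575.00.
Month 1: interest £61.42; balance after payment £3,746.41.
Month 2: interest £54.01; balance after payment £3,225.43.
Closed form: n = −ln(1 − rB₀/P)/ln(1+r) = −ln(0.89319)/ln(1.01442) ≈ 7.891, so the balance reaches zero during payment 8.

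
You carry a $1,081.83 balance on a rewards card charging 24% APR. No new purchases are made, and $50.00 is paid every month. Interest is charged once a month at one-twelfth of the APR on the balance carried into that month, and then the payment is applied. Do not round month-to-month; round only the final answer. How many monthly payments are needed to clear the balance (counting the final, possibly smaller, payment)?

29 payments

Monthly rate r = 24%/12 = 2% = 0.02.
Recurrence: B ← B·(1+r) − $50.00.
Month 1: interest $21.64; balance after payment $1,053.47.
Month 2: interest $21.07; balance after payment $1,024.54.
Closed form: n = −ln(1 − rB₀/P)/ln(1+r) = −ln(0.56727)/ln(1.02) ≈ 28.629, so the balance reaches zero during payment 29.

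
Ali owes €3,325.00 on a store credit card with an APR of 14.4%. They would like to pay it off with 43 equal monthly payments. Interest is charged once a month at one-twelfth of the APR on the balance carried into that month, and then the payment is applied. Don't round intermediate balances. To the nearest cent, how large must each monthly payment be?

€99.44

Monthly rate r = 14.4%/12 = 1.2% = 0.012.
Level-payment amortization: P = B₀·r / (1 − (1+r)^(−n)) = 3325.00·0.012 / (1 − 1.012^(−43)).
Denominator 1 − (1+r)^(−43) = 0.401260428.
P = 39.9 / 0.401260428 ≈ 99.44.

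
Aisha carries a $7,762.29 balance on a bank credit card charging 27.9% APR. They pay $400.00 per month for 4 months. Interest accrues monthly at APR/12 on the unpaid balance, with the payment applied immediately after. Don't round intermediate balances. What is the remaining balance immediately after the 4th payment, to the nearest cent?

Monthly rate r = 27.9%/12 = 2.325% = 0.02325.
Each month: B ← B·(1+r) − $400.00.
Month 1: interest $180.47; balance after payment $7,542.76.
Month 2: interest $175.37; balance after payment $7,318.13.
Month 3: interest $170.15; balance after payment $7,088.28.
Month 4: interest $164.80; balance after payment $6,853.08.

$6,853.08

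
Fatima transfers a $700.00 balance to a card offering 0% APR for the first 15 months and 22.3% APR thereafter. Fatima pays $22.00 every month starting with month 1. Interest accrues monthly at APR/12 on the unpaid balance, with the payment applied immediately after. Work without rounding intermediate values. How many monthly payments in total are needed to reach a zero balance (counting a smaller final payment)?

Promo months 1–15 at r₀ = 0%/12 = 0; months 16+ at r₁ = 22.3%/12 = 0.0185833.
After month 15 (no interest yet): B = $700.00 − 15·$22.00 = $370.00.
Then at r₁ with $22.00/mo: n₂ = −ln(1 − r₁·B/P)/ln(1+r₁) ≈ 20.35 → 21 more payments.

36 months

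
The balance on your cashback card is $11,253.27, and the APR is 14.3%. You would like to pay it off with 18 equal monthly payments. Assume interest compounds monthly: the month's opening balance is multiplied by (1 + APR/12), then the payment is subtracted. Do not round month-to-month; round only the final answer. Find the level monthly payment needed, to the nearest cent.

$698.33

Monthly rate r = 14.3%/12 = 1.19167% = 0.0119167.
Level-payment amortization: P = B₀·r / (1 − (1+r)^(−n)) = 11253.27·0.0119167 / (1 − 1.01192^(−18)).
Denominator 1 − (1+r)^(−18) = 0.192031334.
P = 134.101 / 0.192031334 ≈ 698.33.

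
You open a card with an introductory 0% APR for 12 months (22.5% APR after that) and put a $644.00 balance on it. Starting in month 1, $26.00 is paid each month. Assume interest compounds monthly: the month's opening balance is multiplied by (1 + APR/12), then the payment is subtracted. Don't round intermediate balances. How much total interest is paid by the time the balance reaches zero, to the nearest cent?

$51.09

Promo months 1–12 at r₀ = 0%/12 = 0; months 13+ at r₁ = 22.5%/12 = 0.01875.
After month 12 (no interest yet): B = $644.00 − 12·$26.00 = $332.00.
Then at r₁ with $26.00/mo: n₂ = −ln(1 − r₁·B/P)/ln(1+r₁) ≈ 14.73 → 15 more payments.
Total paid = 26·$26.00 + $19.09 = $695.09; interest = $695.09 − $644.00 = $51.09.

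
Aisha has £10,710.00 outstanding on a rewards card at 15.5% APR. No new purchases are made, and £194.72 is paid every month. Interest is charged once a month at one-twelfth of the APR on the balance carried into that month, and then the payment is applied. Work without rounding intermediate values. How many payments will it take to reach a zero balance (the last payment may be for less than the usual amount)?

Monthly rate r = 15.5%/12 = 1.29167% = 0.0129167.
Recurrence: B ← B·(1+r) − £194.72.
Month 1: interest £138.34; balance after payment £10,653.62.
Month 2: interest £137.61; balance after payment £10,596.51.
Closed form: n = −ln(1 − rB₀/P)/ln(1+r) = −ln(0.28956)/ln(1.01292) ≈ 96.572, so the balance reaches zero during payment 97.

97 months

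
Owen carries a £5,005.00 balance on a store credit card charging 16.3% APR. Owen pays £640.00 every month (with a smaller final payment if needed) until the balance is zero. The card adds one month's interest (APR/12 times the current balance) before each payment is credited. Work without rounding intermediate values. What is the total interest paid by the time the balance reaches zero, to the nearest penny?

£323.10

Monthly rate r = 16.3%/12 = 1.35833% = 0.0135833.
Payoff takes n = ⌈−ln(1 − rB₀/P)/ln(1+r)⌉ = ⌈8.324⌉ = 9 payments; the last is £208.10.
Total paid = 8·£640.00 + £208.10 = £5,328.10.
Total interest = total paid − principal = £5,328.10 − £5,005.00 = £323.10.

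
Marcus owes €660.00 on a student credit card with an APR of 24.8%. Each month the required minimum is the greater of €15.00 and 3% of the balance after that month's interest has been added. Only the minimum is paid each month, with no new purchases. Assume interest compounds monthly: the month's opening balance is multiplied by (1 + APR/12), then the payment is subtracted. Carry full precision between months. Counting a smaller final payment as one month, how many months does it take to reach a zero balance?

Monthly rate r = 24.8%/12 = 2.06667% = 0.0206667.
While 3% of the post-interest balance exceeds €15.00, each month B ← (B·(1+r))·(1 − 0.03), i.e. B shrinks by the factor (1+r)·0.97 = 0.99005.
This holds for months 1–30. Entering month 31 the balance is €488.89; 3% of the post-interest balance is now below €15.00, so the flat €15.00 minimum applies from here.
From month 31 a fixed €15.00 at rate r clears €488.89 in 55 more payments. Total: 30 + 55 = 85 months.

85 months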